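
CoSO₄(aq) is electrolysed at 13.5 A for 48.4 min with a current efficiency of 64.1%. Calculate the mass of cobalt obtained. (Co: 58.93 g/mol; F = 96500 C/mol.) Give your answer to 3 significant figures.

7.67 g

Q = 13.5 × 2904 = 39200 C
n(e⁻) = 39200 / 96500 = 0.4062 mol
Co²⁺ + 2e⁻ → Co, so theoretical m(Co) = 0.2031 × 58.93 = 11.97 g
Actual mass = 64.1% × 11.97 = 7.67 g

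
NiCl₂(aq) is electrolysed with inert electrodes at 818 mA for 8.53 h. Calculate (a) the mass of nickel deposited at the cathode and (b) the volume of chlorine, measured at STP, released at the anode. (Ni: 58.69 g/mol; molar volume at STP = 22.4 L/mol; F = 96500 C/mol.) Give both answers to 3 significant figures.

7.64 g Ni; 2.92 L Cl₂

Q = 0.818 × 30708 = 25120 C; n(e⁻) = 25120 / 96500 = 0.2603 mol
Cathode: Ni²⁺ + 2e⁻ → Ni → n(Ni) = 0.2603/2 = 0.1302 mol → 7.64 g
Anode: 2Cl⁻ → Cl₂ + 2e⁻ → n(Cl₂) = 0.2603/2 = 0.1302 mol → 2.92 L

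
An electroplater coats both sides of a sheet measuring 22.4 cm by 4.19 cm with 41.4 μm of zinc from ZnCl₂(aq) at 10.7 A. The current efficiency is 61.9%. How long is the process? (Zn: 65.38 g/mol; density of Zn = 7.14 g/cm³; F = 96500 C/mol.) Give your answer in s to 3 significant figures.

Plated area = 2 × 22.4 × 4.19 = 187.7 cm²
Volume = 187.7 × 41.4×10⁻⁴ cm = 0.7771 cm³
m(Zn) = 0.7771 × 7.14 = 5.548 g
n(Zn) = 5.548 / 65.38 = 0.08486 mol; n(e⁻) = 2 × 0.08486 = 0.1697 mol
Q = 0.1697 × 96500 / 0.619 = 26460 C
t = 26460 / 10.7 = 2473 s

2470 s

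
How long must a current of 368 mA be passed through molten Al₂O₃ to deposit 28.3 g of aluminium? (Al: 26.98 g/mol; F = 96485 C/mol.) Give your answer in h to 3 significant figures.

n(Al) = 28.3 / 26.98 = 1.049 mol
Al³⁺ + 3e⁻ → Al, so n(e⁻) = 3 × 1.049 = 3.147 mol
Q = 3.147 × 96485 = 3.036×10^5 C
t = Q / I = 3.036×10^5 / 0.368 = 8.250×10^5 s = 229 h

229 h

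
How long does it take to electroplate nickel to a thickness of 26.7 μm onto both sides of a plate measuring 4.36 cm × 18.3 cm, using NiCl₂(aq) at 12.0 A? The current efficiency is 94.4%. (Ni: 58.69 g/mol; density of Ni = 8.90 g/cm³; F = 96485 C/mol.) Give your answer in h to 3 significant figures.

Plated area = 2 × 4.36 × 18.3 = 159.6 cm²
Volume = 159.6 × 26.7×10⁻⁴ cm = 0.4261 cm³
m(Ni) = 0.4261 × 8.90 = 3.792 g
n(Ni) = 3.792 / 58.69 = 0.06461 mol; n(e⁻) = 2 × 0.06461 = 0.1292 mol
Q = 0.1292 × 96485 / 0.944 = 13210 C
t = 13210 / 12.0 = 1101 s = 0.306 h

0.306 h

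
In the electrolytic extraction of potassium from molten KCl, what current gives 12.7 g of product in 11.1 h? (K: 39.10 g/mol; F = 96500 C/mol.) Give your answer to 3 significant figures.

n(K) = 12.7 / 39.10 = 0.3248 mol
K⁺ + e⁻ → K, so n(e⁻) = 0.3248 mol
Q = 0.3248 × 96500 = 31340 C
I = Q / t = 31340 / 39960 s = 0.784 A

0.784 A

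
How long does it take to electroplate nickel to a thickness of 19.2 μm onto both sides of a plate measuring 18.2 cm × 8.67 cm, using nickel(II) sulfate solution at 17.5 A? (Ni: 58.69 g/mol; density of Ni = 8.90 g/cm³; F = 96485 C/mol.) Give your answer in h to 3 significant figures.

Plated area = 2 × 18.2 × 8.67 = 315.6 cm²
Volume = 315.6 × 19.2×10⁻⁴ cm = 0.6060 cm³
m(Ni) = 0.6060 × 8.90 = 5.393 g
n(Ni) = 5.393 / 58.69 = 0.09189 mol; n(e⁻) = 2 × 0.09189 = 0.1838 mol
Q = 0.1838 × 96485 = 17730 C
t = 17730 / 17.5 = 1013 s = 0.281 h

0.281 h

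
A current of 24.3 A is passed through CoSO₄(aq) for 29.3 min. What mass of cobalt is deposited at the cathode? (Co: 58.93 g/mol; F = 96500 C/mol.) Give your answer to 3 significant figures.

Q = It = 24.3 × 1758 = 42720 C
n(e⁻) = Q/F = 42720/96500 = 0.4427 mol
Co²⁺ + 2e⁻ → Co, so n(Co) = 0.4427 / 2 = 0.2214 mol
m = 0.2214 × 58.93 = 13.0 g

13.0 g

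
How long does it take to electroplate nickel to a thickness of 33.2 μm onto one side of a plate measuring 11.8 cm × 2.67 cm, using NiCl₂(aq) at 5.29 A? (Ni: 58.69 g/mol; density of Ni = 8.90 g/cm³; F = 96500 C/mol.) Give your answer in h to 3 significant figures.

Plated area = 11.8 × 2.67 = 31.51 cm²
Volume = 31.51 × 33.2×10⁻⁴ cm = 0.1046 cm³
m(Ni) = 0.1046 × 8.90 = 0.9309 g
n(Ni) = 0.9309 / 58.69 = 0.01586 mol; n(e⁻) = 2 × 0.01586 = 0.03172 mol
Q = 0.03172 × 96500 = 3061 C
t = 3061 / 5.29 = 578.6 s = 0.161 h

0.161 h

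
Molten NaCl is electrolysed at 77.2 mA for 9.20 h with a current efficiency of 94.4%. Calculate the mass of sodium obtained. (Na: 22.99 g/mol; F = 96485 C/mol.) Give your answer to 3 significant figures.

Q = 0.0772 × 33120 = 2557 C
n(e⁻) = 2557 / 96485 = 0.02650 mol
Na⁺ + e⁻ → Na, so theoretical m(Na) = 0.02650 × 22.99 = 0.6092 g
Actual mass = 94.4% × 0.6092 = 0.575 g

0.575 g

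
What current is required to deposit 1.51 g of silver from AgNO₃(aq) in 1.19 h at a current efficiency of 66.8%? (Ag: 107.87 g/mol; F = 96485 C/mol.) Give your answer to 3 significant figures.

0.472 A

n(Ag) = 1.51 / 107.87 = 0.01400 mol
Ag⁺ + e⁻ → Ag, so n(e⁻) = 0.01400 mol
Q = 0.01400 × 96485 / 0.668 = 2022 C
I = Q / t = 2022 / 4284 s = 0.472 A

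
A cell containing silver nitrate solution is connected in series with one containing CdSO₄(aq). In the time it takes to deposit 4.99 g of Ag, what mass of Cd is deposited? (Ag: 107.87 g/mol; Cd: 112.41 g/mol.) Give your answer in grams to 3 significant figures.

n(Ag) = 4.99 / 107.87 = 0.04626 mol
Ag⁺ + e⁻ → Ag, so n(e⁻) = 0.04626 mol
Same current for the same time ⇒ same n(e⁻) = 0.04626 mol in both cells.
Cd²⁺ + 2e⁻ → Cd, so n(Cd) = 0.04626 / 2 = 0.02313 mol
m(Cd) = 0.02313 × 112.41 = 2.60 g

2.60 g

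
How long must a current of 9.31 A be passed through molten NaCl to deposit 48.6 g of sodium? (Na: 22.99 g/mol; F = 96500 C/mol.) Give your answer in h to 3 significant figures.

n(Na) = 48.6 / 22.99 = 2.114 mol
Na⁺ + e⁻ → Na, so n(e⁻) = 2.114 mol
Q = 2.114 × 96500 = 2.040×10^5 C
t = Q / I = 2.040×10^5 / 9.31 = 21910 s = 6.09 h

6.09 h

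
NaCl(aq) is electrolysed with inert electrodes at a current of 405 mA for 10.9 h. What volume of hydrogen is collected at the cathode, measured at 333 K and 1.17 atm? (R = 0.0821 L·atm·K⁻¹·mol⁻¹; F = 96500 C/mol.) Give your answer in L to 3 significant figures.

1.92 L

Charge passed = 0.405 × 39240 = 15890 C
n(e⁻) = 15890 / 96500 = 0.1647 mol
2H⁺ + 2e⁻ → H₂, so n(H₂) = 0.1647 / 2 = 0.08235 mol
V = nRT/P = 0.08235 × 0.0821 × 333 / 1.17 = 1.924 L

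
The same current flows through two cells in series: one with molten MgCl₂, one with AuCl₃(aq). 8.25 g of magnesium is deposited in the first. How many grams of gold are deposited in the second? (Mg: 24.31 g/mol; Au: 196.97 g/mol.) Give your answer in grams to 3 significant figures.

n(Mg) = 8.25 / 24.31 = 0.3394 mol
Mg²⁺ + 2e⁻ → Mg, so n(e⁻) = 2 × 0.3394 = 0.6788 mol
The cells are in series, so the same charge (and hence the same n(e⁻) = 0.6788 mol) passes through both.
Au³⁺ + 3e⁻ → Au, so n(Au) = 0.6788 / 3 = 0.2263 mol
m(Au) = 0.2263 × 196.97 = 44.6 g

44.6 g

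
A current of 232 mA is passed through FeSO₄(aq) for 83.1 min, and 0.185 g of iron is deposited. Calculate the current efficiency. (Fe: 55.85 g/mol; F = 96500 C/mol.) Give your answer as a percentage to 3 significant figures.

55.3%

Q = 0.232 × 4986 = 1157 C
n(e⁻) = 1157 / 96500 = 0.01199 mol
Fe²⁺ + 2e⁻ → Fe, so theoretical n(Fe) = 0.005995 mol → 0.3348 g
Efficiency = 0.185 / 0.3348 = 0.5526 = 55.3%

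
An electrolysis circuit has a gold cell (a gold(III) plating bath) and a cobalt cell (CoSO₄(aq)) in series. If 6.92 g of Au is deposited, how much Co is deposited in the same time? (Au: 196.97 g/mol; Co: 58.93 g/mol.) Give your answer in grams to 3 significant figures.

3.11 g

n(Au) = 6.92 / 196.97 = 0.03513 mol
Au³⁺ + 3e⁻ → Au, so n(e⁻) = 3 × 0.03513 = 0.1054 mol
Since the cells are in series, n(e⁻) in the Co cell is also 0.1054 mol.
Co²⁺ + 2e⁻ → Co, so n(Co) = 0.1054 / 2 = 0.05270 mol
m(Co) = 0.05270 × 58.93 = 3.11 g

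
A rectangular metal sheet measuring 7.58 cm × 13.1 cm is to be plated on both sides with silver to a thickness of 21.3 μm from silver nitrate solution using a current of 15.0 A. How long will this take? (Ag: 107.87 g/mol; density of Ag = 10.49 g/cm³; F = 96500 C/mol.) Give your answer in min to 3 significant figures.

4.41 min

Plated area = 2 × 7.58 × 13.1 = 198.6 cm²
Volume = 198.6 × 21.3×10⁻⁴ cm = 0.4230 cm³
m(Ag) = 0.4230 × 10.49 = 4.437 g
n(Ag) = 4.437 / 107.87 = 0.04113 mol; n(e⁻) = 0.04113 mol
Q = 0.04113 × 96500 = 3969 C
t = 3969 / 15.0 = 264.6 s = 4.41 min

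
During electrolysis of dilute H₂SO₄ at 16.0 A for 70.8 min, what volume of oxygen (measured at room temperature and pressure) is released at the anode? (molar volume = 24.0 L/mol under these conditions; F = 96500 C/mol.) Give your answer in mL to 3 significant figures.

4230 mL

Q = 16.0 A × 4248 s = 67970 C
n(e⁻) = 67970 / 96500 = 0.7044 mol
2H₂O → O₂ + 4H⁺ + 4e⁻, so n(O₂) = 0.7044 / 4 = 0.1761 mol
V = 0.1761 × 24.0 = 4.226 L
= 4230 mL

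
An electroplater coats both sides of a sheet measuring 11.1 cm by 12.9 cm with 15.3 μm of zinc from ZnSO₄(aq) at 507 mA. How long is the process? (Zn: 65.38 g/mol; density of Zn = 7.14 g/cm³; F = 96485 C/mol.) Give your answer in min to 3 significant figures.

Plated area = 2 × 11.1 × 12.9 = 286.4 cm²
Volume = 286.4 × 15.3×10⁻⁴ cm = 0.4382 cm³
m(Zn) = 0.4382 × 7.14 = 3.129 g
n(Zn) = 3.129 / 65.38 = 0.04786 mol; n(e⁻) = 2 × 0.04786 = 0.09572 mol
Q = 0.09572 × 96485 = 9236 C
t = 9236 / 0.507 = 18220 s = 304 min

304 min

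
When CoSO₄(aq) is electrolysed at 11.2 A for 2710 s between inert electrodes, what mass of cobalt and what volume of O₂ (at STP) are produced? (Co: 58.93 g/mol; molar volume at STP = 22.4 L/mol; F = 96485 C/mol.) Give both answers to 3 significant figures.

9.27 g Co; 1.76 L O₂

Q = 11.2 × 2710 = 30350 C; n(e⁻) = 30350 / 96485 = 0.3146 mol
Cathode: Co²⁺ + 2e⁻ → Co → n(Co) = 0.3146/2 = 0.1573 mol → 9.27 g
Anode: 2H₂O → O₂ + 4H⁺ + 4e⁻ → n(O₂) = 0.3146/4 = 0.07865 mol → 1.76 L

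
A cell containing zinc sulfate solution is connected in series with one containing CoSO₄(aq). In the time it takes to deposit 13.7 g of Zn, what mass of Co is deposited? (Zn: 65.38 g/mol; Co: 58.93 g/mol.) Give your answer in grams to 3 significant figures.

n(Zn) = 13.7 / 65.38 = 0.2095 mol
Zn²⁺ + 2e⁻ → Zn, so n(e⁻) = 2 × 0.2095 = 0.4190 mol
In series, the same 0.4190 mol of electrons flows through the second cell.
Co²⁺ + 2e⁻ → Co, so n(Co) = 0.4190 / 2 = 0.2095 mol
m(Co) = 0.2095 × 58.93 = 12.3 g

12.3 g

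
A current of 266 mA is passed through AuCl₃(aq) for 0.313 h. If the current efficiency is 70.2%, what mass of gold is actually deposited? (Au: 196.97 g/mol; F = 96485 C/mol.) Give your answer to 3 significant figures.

0.143 g

Q = 0.266 × 1126.8 = 299.7 C
n(e⁻) = 299.7 / 96485 = 0.003106 mol
Au³⁺ + 3e⁻ → Au, so theoretical m(Au) = 0.001035 × 196.97 = 0.2039 g
Actual mass = 70.2% × 0.2039 = 0.143 g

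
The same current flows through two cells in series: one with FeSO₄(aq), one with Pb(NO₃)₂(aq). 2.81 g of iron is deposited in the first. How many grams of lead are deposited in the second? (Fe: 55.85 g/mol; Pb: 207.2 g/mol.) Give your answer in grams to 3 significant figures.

10.4 g

n(Fe) = 2.81 / 55.85 = 0.05031 mol
Fe²⁺ + 2e⁻ → Fe, so n(e⁻) = 2 × 0.05031 = 0.1006 mol
In series, the same 0.1006 mol of electrons flows through the second cell.
Pb²⁺ + 2e⁻ → Pb, so n(Pb) = 0.1006 / 2 = 0.05030 mol
m(Pb) = 0.05030 × 207.2 = 10.4 g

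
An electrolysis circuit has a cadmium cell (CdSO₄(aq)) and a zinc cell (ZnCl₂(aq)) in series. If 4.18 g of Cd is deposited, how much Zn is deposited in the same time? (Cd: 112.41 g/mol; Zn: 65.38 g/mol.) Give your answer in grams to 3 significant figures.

n(Cd) = 4.18 / 112.41 = 0.03719 mol
Cd²⁺ + 2e⁻ → Cd, so n(e⁻) = 2 × 0.03719 = 0.07438 mol
Same current for the same time ⇒ same n(e⁻) = 0.07438 mol in both cells.
Zn²⁺ + 2e⁻ → Zn, so n(Zn) = 0.07438 / 2 = 0.03719 mol
m(Zn) = 0.03719 × 65.38 = 2.43 g

2.43 g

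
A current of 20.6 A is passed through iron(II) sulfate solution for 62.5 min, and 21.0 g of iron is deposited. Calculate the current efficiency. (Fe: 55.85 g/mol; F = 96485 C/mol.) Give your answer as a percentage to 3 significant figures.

93.9%

Q = 20.6 × 3750 = 77250 C
n(e⁻) = 77250 / 96485 = 0.8006 mol
Fe²⁺ + 2e⁻ → Fe, so theoretical n(Fe) = 0.4003 mol → 22.36 g
Efficiency = 21.0 / 22.36 = 0.9392 = 93.9%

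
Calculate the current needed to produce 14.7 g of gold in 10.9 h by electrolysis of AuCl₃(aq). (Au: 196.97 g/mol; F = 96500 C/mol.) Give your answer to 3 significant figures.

0.551 A

n(Au) = 14.7 / 196.97 = 0.07463 mol
Au³⁺ + 3e⁻ → Au, so n(e⁻) = 3 × 0.07463 = 0.2239 mol
Q = 0.2239 × 96500 = 21610 C
I = Q / t = 21610 / 39240 s = 0.551 A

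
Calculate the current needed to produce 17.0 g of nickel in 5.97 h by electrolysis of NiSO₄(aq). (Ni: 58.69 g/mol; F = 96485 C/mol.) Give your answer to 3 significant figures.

2.60 A

n(Ni) = 17.0 / 58.69 = 0.2897 mol
Ni²⁺ + 2e⁻ → Ni, so n(e⁻) = 2 × 0.2897 = 0.5794 mol
Q = 0.5794 × 96485 = 55900 C
I = Q / t = 55900 / 21492 s = 2.60 A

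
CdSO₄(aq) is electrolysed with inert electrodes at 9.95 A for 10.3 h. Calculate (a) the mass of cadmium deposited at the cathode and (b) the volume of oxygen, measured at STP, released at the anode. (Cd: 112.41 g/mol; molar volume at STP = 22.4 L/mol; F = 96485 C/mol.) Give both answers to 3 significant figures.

Q = 9.95 × 37080 = 3.689×10^5 C; n(e⁻) = 3.689×10^5 / 96485 = 3.823 mol
Cathode: Cd²⁺ + 2e⁻ → Cd → n(Cd) = 3.823/2 = 1.912 mol → 215 g
Anode: 2H₂O → O₂ + 4H⁺ + 4e⁻ → n(O₂) = 3.823/4 = 0.9558 mol → 21.4 L

215 g Cd; 21.4 L O₂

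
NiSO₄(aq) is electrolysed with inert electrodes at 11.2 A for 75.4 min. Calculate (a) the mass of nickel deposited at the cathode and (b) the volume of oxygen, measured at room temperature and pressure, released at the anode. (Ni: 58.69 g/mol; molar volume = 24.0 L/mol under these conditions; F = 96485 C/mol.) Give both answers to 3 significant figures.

15.4 g Ni; 3.15 L O₂

Q = 11.2 × 4524 = 50670 C; n(e⁻) = 50670 / 96485 = 0.5252 mol
Cathode: Ni²⁺ + 2e⁻ → Ni → n(Ni) = 0.5252/2 = 0.2626 mol → 15.4 g
Anode: 2H₂O → O₂ + 4H⁺ + 4e⁻ → n(O₂) = 0.5252/4 = 0.1313 mol → 3.15 L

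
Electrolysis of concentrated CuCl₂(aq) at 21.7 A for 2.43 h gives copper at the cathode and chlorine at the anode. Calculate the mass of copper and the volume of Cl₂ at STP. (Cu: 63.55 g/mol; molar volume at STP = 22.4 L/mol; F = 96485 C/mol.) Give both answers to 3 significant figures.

62.5 g Cu; 22.0 L Cl₂

Q = 21.7 × 8748 = 1.898×10^5 C; n(e⁻) = 1.898×10^5 / 96485 = 1.967 mol
Cathode: Cu²⁺ + 2e⁻ → Cu → n(Cu) = 1.967/2 = 0.9835 mol → 62.5 g
Anode: 2Cl⁻ → Cl₂ + 2e⁻ → n(Cl₂) = 1.967/2 = 0.9835 mol → 22.0 L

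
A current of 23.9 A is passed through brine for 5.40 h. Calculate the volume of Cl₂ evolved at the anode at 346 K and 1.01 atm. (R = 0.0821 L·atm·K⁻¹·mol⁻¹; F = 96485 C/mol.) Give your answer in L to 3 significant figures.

67.7 L

Q = It = 23.9 × 19440 = 4.646×10^5 C
n(e⁻) = 4.646×10^5 / 96485 = 4.815 mol
2Cl⁻ → Cl₂ + 2e⁻, so n(Cl₂) = 4.815 / 2 = 2.408 mol
V = nRT/P = 2.408 × 0.0821 × 346 / 1.01 = 67.73 L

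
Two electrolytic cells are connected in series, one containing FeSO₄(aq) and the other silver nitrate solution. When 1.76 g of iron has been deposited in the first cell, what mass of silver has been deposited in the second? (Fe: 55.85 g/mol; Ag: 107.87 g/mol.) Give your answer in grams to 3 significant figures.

6.80 g

n(Fe) = 1.76 / 55.85 = 0.03151 mol
Fe²⁺ + 2e⁻ → Fe, so n(e⁻) = 2 × 0.03151 = 0.06302 mol
Same current for the same time ⇒ same n(e⁻) = 0.06302 mol in both cells.
Ag⁺ + e⁻ → Ag, so n(Ag) = 0.06302 mol
m(Ag) = 0.06302 × 107.87 = 6.80 g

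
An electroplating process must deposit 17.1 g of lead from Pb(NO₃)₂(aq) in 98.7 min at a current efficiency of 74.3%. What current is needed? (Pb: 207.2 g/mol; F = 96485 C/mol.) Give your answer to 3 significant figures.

n(Pb) = 17.1 / 207.2 = 0.08253 mol
Pb²⁺ + 2e⁻ → Pb, so n(e⁻) = 2 × 0.08253 = 0.1651 mol
Q = 0.1651 × 96485 / 0.743 = 21440 C
I = Q / t = 21440 / 5922 s = 3.62 A

3.62 A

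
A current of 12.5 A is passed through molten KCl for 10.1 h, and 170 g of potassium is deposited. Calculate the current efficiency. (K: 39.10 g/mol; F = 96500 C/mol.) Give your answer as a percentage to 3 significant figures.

92.3%

Q = 12.5 × 36360 = 4.545×10^5 C
n(e⁻) = 4.545×10^5 / 96500 = 4.710 mol
K⁺ + e⁻ → K, so theoretical n(K) = 4.710 mol → 184.2 g
Efficiency = 170 / 184.2 = 0.9229 = 92.3%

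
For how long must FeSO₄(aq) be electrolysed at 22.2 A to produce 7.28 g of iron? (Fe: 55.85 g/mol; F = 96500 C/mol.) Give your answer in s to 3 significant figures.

1130 s

n(Fe) = 7.28 / 55.85 = 0.1303 mol
Fe²⁺ + 2e⁻ → Fe, so n(e⁻) = 2 × 0.1303 = 0.2606 mol
Q = 0.2606 × 96500 = 25150 C
t = Q / I = 25150 / 22.2 = 1133 s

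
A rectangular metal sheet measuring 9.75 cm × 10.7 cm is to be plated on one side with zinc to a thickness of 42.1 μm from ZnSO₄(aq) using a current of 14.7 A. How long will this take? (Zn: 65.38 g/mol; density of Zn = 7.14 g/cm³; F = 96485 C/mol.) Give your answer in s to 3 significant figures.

Plated area = 9.75 × 10.7 = 104.3 cm²
Volume = 104.3 × 42.1×10⁻⁴ cm = 0.4391 cm³
m(Zn) = 0.4391 × 7.14 = 3.135 g
n(Zn) = 3.135 / 65.38 = 0.04795 mol; n(e⁻) = 2 × 0.04795 = 0.09590 mol
Q = 0.09590 × 96485 = 9253 C
t = 9253 / 14.7 = 629.5 s

630 s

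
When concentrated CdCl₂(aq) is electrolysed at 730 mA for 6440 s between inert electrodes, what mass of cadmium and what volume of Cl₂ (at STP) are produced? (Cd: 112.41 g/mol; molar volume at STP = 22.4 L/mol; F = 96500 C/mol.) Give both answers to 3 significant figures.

2.74 g Cd; 0.546 L Cl₂

Q = 0.730 × 6440 = 4701 C; n(e⁻) = 4701 / 96500 = 0.04872 mol
Cathode: Cd²⁺ + 2e⁻ → Cd → n(Cd) = 0.04872/2 = 0.02436 mol → 2.74 g
Anode: 2Cl⁻ → Cl₂ + 2e⁻ → n(Cl₂) = 0.04872/2 = 0.02436 mol → 0.546 L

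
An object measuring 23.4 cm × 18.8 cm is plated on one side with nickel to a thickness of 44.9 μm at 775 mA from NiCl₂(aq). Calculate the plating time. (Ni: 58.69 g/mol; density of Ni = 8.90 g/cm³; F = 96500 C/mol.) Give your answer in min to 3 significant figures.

Plated area = 23.4 × 18.8 = 439.9 cm²
Volume = 439.9 × 44.9×10⁻⁴ cm = 1.975 cm³
m(Ni) = 1.975 × 8.90 = 17.58 g
n(Ni) = 17.58 / 58.69 = 0.2995 mol; n(e⁻) = 2 × 0.2995 = 0.5990 mol
Q = 0.5990 × 96500 = 57800 C
t = 57800 / 0.775 = 74580 s = 1240 min

1240 min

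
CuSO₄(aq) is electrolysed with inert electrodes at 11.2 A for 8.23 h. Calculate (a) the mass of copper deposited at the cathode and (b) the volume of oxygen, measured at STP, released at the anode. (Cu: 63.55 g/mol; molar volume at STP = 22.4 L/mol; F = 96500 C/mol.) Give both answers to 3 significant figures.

Q = 11.2 × 29628 = 3.318×10^5 C; n(e⁻) = 3.318×10^5 / 96500 = 3.438 mol
Cathode: Cu²⁺ + 2e⁻ → Cu → n(Cu) = 3.438/2 = 1.719 mol → 109 g
Anode: 2H₂O → O₂ + 4H⁺ + 4e⁻ → n(O₂) = 3.438/4 = 0.8595 mol → 19.3 L

109 g Cu; 19.3 L O₂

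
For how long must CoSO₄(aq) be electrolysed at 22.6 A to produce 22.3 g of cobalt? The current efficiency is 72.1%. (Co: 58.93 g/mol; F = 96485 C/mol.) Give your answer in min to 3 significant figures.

74.7 min

n(Co) = 22.3 / 58.93 = 0.3784 mol
Co²⁺ + 2e⁻ → Co, so n(e⁻) = 2 × 0.3784 = 0.7568 mol
Q = 0.7568 × 96485 / 0.721 = 1.013×10^5 C
t = Q / I = 1.013×10^5 / 22.6 = 4482 s = 74.7 min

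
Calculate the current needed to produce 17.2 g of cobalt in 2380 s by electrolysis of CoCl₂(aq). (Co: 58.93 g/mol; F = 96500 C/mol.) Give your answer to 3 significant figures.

n(Co) = 17.2 / 58.93 = 0.2919 mol
Co²⁺ + 2e⁻ → Co, so n(e⁻) = 2 × 0.2919 = 0.5838 mol
Q = 0.5838 × 96500 = 56340 C
I = Q / t = 56340 / 2380 s = 23.7 A

23.7 A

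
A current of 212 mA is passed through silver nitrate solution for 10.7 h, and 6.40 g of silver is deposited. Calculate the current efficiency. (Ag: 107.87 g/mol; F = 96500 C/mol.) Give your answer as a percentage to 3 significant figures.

70.1%

Q = 0.212 × 38520 = 8166 C
n(e⁻) = 8166 / 96500 = 0.08462 mol
Ag⁺ + e⁻ → Ag, so theoretical n(Ag) = 0.08462 mol → 9.128 g
Efficiency = 6.40 / 9.128 = 0.7011 = 70.1%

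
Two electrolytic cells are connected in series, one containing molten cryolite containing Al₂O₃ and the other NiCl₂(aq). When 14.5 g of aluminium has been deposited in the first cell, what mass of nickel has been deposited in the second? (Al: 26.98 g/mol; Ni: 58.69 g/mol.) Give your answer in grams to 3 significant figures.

n(Al) = 14.5 / 26.98 = 0.5374 mol
Al³⁺ + 3e⁻ → Al, so n(e⁻) = 3 × 0.5374 = 1.612 mol
Since the cells are in series, n(e⁻) in the Ni cell is also 1.612 mol.
Ni²⁺ + 2e⁻ → Ni, so n(Ni) = 1.612 / 2 = 0.8060 mol
m(Ni) = 0.8060 × 58.69 = 47.3 g

47.3 g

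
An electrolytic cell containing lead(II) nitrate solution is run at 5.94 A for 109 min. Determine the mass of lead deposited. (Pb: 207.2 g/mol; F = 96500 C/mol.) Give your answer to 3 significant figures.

Q = 5.94 A × 6540 s = 38850 C
n(e⁻) = 38850 / 96500 = 0.4026 mol
Pb²⁺ + 2e⁻ → Pb, so n(Pb) = 0.4026 / 2 = 0.2013 mol
m = 0.2013 × 207.2 = 41.7 g

41.7 g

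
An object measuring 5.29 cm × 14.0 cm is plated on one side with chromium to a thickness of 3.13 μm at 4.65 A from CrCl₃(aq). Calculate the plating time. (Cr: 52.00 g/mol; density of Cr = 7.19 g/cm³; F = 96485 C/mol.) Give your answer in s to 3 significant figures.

200 s

Plated area = 5.29 × 14.0 = 74.06 cm²
Volume = 74.06 × 3.13×10⁻⁴ cm = 0.02318 cm³
m(Cr) = 0.02318 × 7.19 = 0.1667 g
n(Cr) = 0.1667 / 52.00 = 0.003206 mol; n(e⁻) = 3 × 0.003206 = 0.009618 mol
Q = 0.009618 × 96485 = 928.0 C
t = 928.0 / 4.65 = 199.6 s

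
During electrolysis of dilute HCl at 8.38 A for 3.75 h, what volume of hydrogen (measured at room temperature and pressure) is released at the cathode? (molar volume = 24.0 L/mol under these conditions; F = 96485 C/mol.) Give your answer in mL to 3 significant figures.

14100 mL

Q = 8.38 A × 13500 s = 1.131×10^5 C
n(e⁻) = Q/F = 1.131×10^5/96485 = 1.172 mol
2H⁺ + 2e⁻ → H₂, so n(H₂) = 1.172 / 2 = 0.5860 mol
V = 0.5860 × 24.0 = 14.06 L
= 14100 mL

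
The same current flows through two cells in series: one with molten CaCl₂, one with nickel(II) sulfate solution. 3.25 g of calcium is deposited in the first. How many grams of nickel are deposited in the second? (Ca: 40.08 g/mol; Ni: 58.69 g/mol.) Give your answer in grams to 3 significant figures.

n(Ca) = 3.25 / 40.08 = 0.08109 mol
Ca²⁺ + 2e⁻ → Ca, so n(e⁻) = 2 × 0.08109 = 0.1622 mol
Since the cells are in series, n(e⁻) in the Ni cell is also 0.1622 mol.
Ni²⁺ + 2e⁻ → Ni, so n(Ni) = 0.1622 / 2 = 0.08110 mol
m(Ni) = 0.08110 × 58.69 = 4.76 g

4.76 g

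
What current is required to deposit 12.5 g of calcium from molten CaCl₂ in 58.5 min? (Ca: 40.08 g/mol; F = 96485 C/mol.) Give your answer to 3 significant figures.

17.1 A

n(Ca) = 12.5 / 40.08 = 0.3119 mol
Ca²⁺ + 2e⁻ → Ca, so n(e⁻) = 2 × 0.3119 = 0.6238 mol
Q = 0.6238 × 96485 = 60190 C
I = Q / t = 60190 / 3510 s = 17.1 A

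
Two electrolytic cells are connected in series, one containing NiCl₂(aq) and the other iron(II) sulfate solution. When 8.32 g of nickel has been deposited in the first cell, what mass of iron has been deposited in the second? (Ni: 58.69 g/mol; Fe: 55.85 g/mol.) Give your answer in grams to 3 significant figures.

7.92 g

n(Ni) = 8.32 / 58.69 = 0.1418 mol
Ni²⁺ + 2e⁻ → Ni, so n(e⁻) = 2 × 0.1418 = 0.2836 mol
Same current for the same time ⇒ same n(e⁻) = 0.2836 mol in both cells.
Fe²⁺ + 2e⁻ → Fe, so n(Fe) = 0.2836 / 2 = 0.1418 mol
m(Fe) = 0.1418 × 55.85 = 7.92 g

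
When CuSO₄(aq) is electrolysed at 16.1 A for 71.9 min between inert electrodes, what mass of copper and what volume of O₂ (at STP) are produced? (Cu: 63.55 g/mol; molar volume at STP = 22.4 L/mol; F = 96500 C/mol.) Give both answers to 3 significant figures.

22.9 g Cu; 4.03 L O₂

Q = 16.1 × 4314 = 69460 C; n(e⁻) = 69460 / 96500 = 0.7198 mol
Cathode: Cu²⁺ + 2e⁻ → Cu → n(Cu) = 0.7198/2 = 0.3599 mol → 22.9 g
Anode: 2H₂O → O₂ + 4H⁺ + 4e⁻ → n(O₂) = 0.7198/4 = 0.1800 mol → 4.03 L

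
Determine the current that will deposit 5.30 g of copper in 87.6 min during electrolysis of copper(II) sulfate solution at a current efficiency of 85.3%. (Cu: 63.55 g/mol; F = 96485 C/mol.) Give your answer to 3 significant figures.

n(Cu) = 5.30 / 63.55 = 0.08340 mol
Cu²⁺ + 2e⁻ → Cu, so n(e⁻) = 2 × 0.08340 = 0.1668 mol
Q = 0.1668 × 96485 / 0.853 = 18870 C
I = Q / t = 18870 / 5256 s = 3.59 A

3.59 A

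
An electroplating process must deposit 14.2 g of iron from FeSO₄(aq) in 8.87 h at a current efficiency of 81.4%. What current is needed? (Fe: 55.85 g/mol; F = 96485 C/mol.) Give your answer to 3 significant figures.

1.89 A

n(Fe) = 14.2 / 55.85 = 0.2543 mol
Fe²⁺ + 2e⁻ → Fe, so n(e⁻) = 2 × 0.2543 = 0.5086 mol
Q = 0.5086 × 96485 / 0.814 = 60290 C
I = Q / t = 60290 / 31932 s = 1.89 A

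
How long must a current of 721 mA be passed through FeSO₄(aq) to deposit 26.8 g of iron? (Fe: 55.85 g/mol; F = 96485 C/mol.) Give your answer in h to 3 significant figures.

35.7 h

n(Fe) = 26.8 / 55.85 = 0.4799 mol
Fe²⁺ + 2e⁻ → Fe, so n(e⁻) = 2 × 0.4799 = 0.9598 mol
Q = 0.9598 × 96485 = 92610 C
t = Q / I = 92610 / 0.721 = 1.284×10^5 s = 35.7 h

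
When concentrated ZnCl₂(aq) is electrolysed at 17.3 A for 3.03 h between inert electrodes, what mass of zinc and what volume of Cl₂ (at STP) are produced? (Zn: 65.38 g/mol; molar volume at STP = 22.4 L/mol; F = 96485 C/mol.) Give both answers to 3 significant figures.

63.9 g Zn; 21.9 L Cl₂

Q = 17.3 × 10908 = 1.887×10^5 C; n(e⁻) = 1.887×10^5 / 96485 = 1.956 mol
Cathode: Zn²⁺ + 2e⁻ → Zn → n(Zn) = 1.956/2 = 0.9780 mol → 63.9 g
Anode: 2Cl⁻ → Cl₂ + 2e⁻ → n(Cl₂) = 1.956/2 = 0.9780 mol → 21.9 L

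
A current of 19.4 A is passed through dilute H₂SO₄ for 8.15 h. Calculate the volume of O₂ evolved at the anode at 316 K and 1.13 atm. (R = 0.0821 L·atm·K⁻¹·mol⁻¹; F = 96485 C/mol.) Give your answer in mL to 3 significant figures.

Q = 19.4 A × 29340 s = 5.692×10^5 C
Moles of electrons = 5.692×10^5 / 96485 = 5.899 mol
2H₂O → O₂ + 4H⁺ + 4e⁻, so n(O₂) = 5.899 / 4 = 1.475 mol
V = nRT/P = 1.475 × 0.0821 × 316 / 1.13 = 33.86 L
= 33900 mL

33900 mL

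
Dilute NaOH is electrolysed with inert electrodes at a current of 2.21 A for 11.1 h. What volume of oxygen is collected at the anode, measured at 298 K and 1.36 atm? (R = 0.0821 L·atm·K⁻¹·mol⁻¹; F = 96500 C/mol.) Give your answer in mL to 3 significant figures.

4120 mL

Q = 2.21 A × 39960 s = 88310 C
n(e⁻) = 88310 / 96500 = 0.9151 mol
2H₂O → O₂ + 4H⁺ + 4e⁻, so n(O₂) = 0.9151 / 4 = 0.2288 mol
V = nRT/P = 0.2288 × 0.0821 × 298 / 1.36 = 4.116 L
= 4120 mL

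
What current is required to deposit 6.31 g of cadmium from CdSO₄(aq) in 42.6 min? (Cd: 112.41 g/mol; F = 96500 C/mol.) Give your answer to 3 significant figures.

4.24 A

n(Cd) = 6.31 / 112.41 = 0.05613 mol
Cd²⁺ + 2e⁻ → Cd, so n(e⁻) = 2 × 0.05613 = 0.1123 mol
Q = 0.1123 × 96500 = 10840 C
I = Q / t = 10840 / 2556 s = 4.24 A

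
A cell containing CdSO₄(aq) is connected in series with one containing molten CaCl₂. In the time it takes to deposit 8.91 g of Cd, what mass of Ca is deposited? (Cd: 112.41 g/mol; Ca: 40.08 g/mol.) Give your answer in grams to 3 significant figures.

n(Cd) = 8.91 / 112.41 = 0.07926 mol
Cd²⁺ + 2e⁻ → Cd, so n(e⁻) = 2 × 0.07926 = 0.1585 mol
Same current for the same time ⇒ same n(e⁻) = 0.1585 mol in both cells.
Ca²⁺ + 2e⁻ → Ca, so n(Ca) = 0.1585 / 2 = 0.07925 mol
m(Ca) = 0.07925 × 40.08 = 3.18 g

3.18 g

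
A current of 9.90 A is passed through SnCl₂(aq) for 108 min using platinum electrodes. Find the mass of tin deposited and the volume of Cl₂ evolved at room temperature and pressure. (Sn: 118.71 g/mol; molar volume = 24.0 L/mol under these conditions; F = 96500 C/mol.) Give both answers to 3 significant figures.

39.5 g Sn; 7.98 L Cl₂

Q = 9.90 × 6480 = 64150 C; n(e⁻) = 64150 / 96500 = 0.6648 mol
Cathode: Sn²⁺ + 2e⁻ → Sn → n(Sn) = 0.6648/2 = 0.3324 mol → 39.5 g
Anode: 2Cl⁻ → Cl₂ + 2e⁻ → n(Cl₂) = 0.6648/2 = 0.3324 mol → 7.98 L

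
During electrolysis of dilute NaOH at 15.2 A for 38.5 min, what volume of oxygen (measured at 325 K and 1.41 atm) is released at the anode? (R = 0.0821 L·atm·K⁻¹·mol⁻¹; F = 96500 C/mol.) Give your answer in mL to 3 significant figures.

Q = It = 15.2 × 2310 = 35110 C
Moles of electrons = 35110 / 96500 = 0.3638 mol
2H₂O → O₂ + 4H⁺ + 4e⁻, so n(O₂) = 0.3638 / 4 = 0.09095 mol
V = nRT/P = 0.09095 × 0.0821 × 325 / 1.41 = 1.721 L
= 1720 mL

1720 mL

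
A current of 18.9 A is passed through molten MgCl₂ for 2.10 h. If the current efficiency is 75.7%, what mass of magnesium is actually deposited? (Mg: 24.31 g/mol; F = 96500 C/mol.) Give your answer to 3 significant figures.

Q = 18.9 × 7560 = 1.429×10^5 C
n(e⁻) = 1.429×10^5 / 96500 = 1.481 mol
Mg²⁺ + 2e⁻ → Mg, so theoretical m(Mg) = 0.7405 × 24.31 = 18.00 g
Actual mass = 75.7% × 18.00 = 13.6 g

13.6 g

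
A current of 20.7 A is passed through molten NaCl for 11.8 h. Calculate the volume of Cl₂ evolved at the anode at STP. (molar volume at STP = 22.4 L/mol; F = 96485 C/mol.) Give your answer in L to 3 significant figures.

Charge passed = 20.7 × 42480 = 8.793×10^5 C
n(e⁻) = Q/F = 8.793×10^5/96485 = 9.113 mol
2Cl⁻ → Cl₂ + 2e⁻, so n(Cl₂) = 9.113 / 2 = 4.557 mol
V = 4.557 × 22.4 = 102.1 L

102 L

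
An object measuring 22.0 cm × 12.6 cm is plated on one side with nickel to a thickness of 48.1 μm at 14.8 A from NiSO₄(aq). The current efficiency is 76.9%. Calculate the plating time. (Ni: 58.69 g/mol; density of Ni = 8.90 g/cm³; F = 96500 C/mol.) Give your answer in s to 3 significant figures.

3430 s

Plated area = 22.0 × 12.6 = 277.2 cm²
Volume = 277.2 × 48.1×10⁻⁴ cm = 1.333 cm³
m(Ni) = 1.333 × 8.90 = 11.86 g
n(Ni) = 11.86 / 58.69 = 0.2021 mol; n(e⁻) = 2 × 0.2021 = 0.4042 mol
Q = 0.4042 × 96500 / 0.769 = 50720 C
t = 50720 / 14.8 = 3427 s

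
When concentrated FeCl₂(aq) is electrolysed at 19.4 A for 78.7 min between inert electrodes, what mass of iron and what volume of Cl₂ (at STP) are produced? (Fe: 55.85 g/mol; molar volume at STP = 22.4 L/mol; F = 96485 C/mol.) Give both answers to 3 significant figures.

Q = 19.4 × 4722 = 91610 C; n(e⁻) = 91610 / 96485 = 0.9495 mol
Cathode: Fe²⁺ + 2e⁻ → Fe → n(Fe) = 0.9495/2 = 0.4748 mol → 26.5 g
Anode: 2Cl⁻ → Cl₂ + 2e⁻ → n(Cl₂) = 0.9495/2 = 0.4748 mol → 10.6 L

26.5 g Fe; 10.6 L Cl₂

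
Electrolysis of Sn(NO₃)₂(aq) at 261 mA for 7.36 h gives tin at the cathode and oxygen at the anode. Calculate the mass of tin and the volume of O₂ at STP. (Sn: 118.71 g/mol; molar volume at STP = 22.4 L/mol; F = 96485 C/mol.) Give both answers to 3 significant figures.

Q = 0.261 × 26496 = 6915 C; n(e⁻) = 6915 / 96485 = 0.07167 mol
Cathode: Sn²⁺ + 2e⁻ → Sn → n(Sn) = 0.07167/2 = 0.03584 mol → 4.25 g
Anode: 2H₂O → O₂ + 4H⁺ + 4e⁻ → n(O₂) = 0.07167/4 = 0.01792 mol → 0.401 L

4.25 g Sn; 0.401 L O₂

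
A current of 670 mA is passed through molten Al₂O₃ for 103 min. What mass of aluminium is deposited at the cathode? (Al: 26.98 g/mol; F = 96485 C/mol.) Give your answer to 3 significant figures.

0.386 g

Charge passed = 0.670 × 6180 = 4141 C
Moles of electrons = 4141 / 96485 = 0.04292 mol
Al³⁺ + 3e⁻ → Al, so n(Al) = 0.04292 / 3 = 0.01431 mol
m = 0.01431 × 26.98 = 0.386 g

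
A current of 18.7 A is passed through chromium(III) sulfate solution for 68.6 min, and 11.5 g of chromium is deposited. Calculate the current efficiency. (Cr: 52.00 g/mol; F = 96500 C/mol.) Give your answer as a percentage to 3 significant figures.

Q = 18.7 × 4116 = 76970 C
n(e⁻) = 76970 / 96500 = 0.7976 mol
Cr³⁺ + 3e⁻ → Cr, so theoretical n(Cr) = 0.2659 mol → 13.83 g
Efficiency = 11.5 / 13.83 = 0.8315 = 83.2%

83.2%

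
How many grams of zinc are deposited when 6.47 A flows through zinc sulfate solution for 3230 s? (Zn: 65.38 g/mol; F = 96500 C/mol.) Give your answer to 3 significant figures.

7.08 g

Q = It = 6.47 × 3230 = 20900 C
n(e⁻) = 20900 / 96500 = 0.2166 mol
Zn²⁺ + 2e⁻ → Zn, so n(Zn) = 0.2166 / 2 = 0.1083 mol
m = 0.1083 × 65.38 = 7.08 g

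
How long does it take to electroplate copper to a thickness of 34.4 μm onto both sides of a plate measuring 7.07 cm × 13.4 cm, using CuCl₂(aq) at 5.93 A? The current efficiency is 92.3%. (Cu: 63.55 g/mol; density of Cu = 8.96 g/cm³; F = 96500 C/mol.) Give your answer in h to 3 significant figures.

0.900 h

Plated area = 2 × 7.07 × 13.4 = 189.5 cm²
Volume = 189.5 × 34.4×10⁻⁴ cm = 0.6519 cm³
m(Cu) = 0.6519 × 8.96 = 5.841 g
n(Cu) = 5.841 / 63.55 = 0.09191 mol; n(e⁻) = 2 × 0.09191 = 0.1838 mol
Q = 0.1838 × 96500 / 0.923 = 19220 C
t = 19220 / 5.93 = 3241 s = 0.900 h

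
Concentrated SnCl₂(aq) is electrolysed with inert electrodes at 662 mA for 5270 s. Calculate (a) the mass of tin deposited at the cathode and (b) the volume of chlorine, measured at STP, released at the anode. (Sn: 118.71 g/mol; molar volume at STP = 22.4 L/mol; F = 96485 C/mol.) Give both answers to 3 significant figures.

2.15 g Sn; 0.405 L Cl₂

Q = 0.662 × 5270 = 3489 C; n(e⁻) = 3489 / 96485 = 0.03616 mol
Cathode: Sn²⁺ + 2e⁻ → Sn → n(Sn) = 0.03616/2 = 0.01808 mol → 2.15 g
Anode: 2Cl⁻ → Cl₂ + 2e⁻ → n(Cl₂) = 0.03616/2 = 0.01808 mol → 0.405 L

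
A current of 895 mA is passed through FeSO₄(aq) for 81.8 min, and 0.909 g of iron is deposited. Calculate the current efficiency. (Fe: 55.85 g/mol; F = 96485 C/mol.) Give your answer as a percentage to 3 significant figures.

71.5%

Q = 0.895 × 4908 = 4393 C
n(e⁻) = 4393 / 96485 = 0.04553 mol
Fe²⁺ + 2e⁻ → Fe, so theoretical n(Fe) = 0.02277 mol → 1.272 g
Efficiency = 0.909 / 1.272 = 0.7146 = 71.5%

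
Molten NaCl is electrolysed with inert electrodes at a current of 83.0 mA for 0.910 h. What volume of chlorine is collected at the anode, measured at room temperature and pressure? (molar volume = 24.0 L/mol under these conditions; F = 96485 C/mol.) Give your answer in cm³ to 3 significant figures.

Q = It = 0.0830 × 3276 = 271.9 C
Moles of electrons = 271.9 / 96485 = 0.002818 mol
2Cl⁻ → Cl₂ + 2e⁻, so n(Cl₂) = 0.002818 / 2 = 0.001409 mol
V = 0.001409 × 24.0 = 0.03382 L
= 33.8 cm³

33.8 cm³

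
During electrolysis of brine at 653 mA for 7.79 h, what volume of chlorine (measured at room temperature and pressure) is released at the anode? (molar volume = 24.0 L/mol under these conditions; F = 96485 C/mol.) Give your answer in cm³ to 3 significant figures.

Q = 0.653 A × 28044 s = 18310 C
n(e⁻) = Q/F = 18310/96485 = 0.1898 mol
2Cl⁻ → Cl₂ + 2e⁻, so n(Cl₂) = 0.1898 / 2 = 0.09490 mol
V = 0.09490 × 24.0 = 2.278 L
= 2280 cm³

2280 cm³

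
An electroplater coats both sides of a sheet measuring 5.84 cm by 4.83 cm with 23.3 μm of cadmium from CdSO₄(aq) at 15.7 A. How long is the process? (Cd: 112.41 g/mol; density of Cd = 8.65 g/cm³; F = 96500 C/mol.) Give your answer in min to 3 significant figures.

Plated area = 2 × 5.84 × 4.83 = 56.41 cm²
Volume = 56.41 × 23.3×10⁻⁴ cm = 0.1314 cm³
m(Cd) = 0.1314 × 8.65 = 1.137 g
n(Cd) = 1.137 / 112.41 = 0.01011 mol; n(e⁻) = 2 × 0.01011 = 0.02022 mol
Q = 0.02022 × 96500 = 1951 C
t = 1951 / 15.7 = 124.3 s = 2.07 min

2.07 min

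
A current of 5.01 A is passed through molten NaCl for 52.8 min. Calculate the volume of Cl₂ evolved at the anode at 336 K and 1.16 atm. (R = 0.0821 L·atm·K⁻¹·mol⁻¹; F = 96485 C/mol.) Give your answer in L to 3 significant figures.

1.96 L

Charge passed = 5.01 × 3168 = 15870 C
n(e⁻) = 15870 / 96485 = 0.1645 mol
2Cl⁻ → Cl₂ + 2e⁻, so n(Cl₂) = 0.1645 / 2 = 0.08225 mol
V = nRT/P = 0.08225 × 0.0821 × 336 / 1.16 = 1.956 L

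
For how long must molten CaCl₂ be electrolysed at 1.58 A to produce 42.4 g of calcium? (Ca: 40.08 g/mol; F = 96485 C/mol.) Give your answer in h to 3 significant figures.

35.9 h

n(Ca) = 42.4 / 40.08 = 1.058 mol
Ca²⁺ + 2e⁻ → Ca, so n(e⁻) = 2 × 1.058 = 2.116 mol
Q = 2.116 × 96485 = 2.042×10^5 C
t = Q / I = 2.042×10^5 / 1.58 = 1.292×10^5 s = 35.9 h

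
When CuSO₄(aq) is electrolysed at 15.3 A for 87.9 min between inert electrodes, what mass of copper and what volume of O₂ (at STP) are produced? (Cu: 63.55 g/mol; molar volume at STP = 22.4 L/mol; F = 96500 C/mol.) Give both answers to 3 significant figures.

26.6 g Cu; 4.68 L O₂

Q = 15.3 × 5274 = 80690 C; n(e⁻) = 80690 / 96500 = 0.8362 mol
Cathode: Cu²⁺ + 2e⁻ → Cu → n(Cu) = 0.8362/2 = 0.4181 mol → 26.6 g
Anode: 2H₂O → O₂ + 4H⁺ + 4e⁻ → n(O₂) = 0.8362/4 = 0.2091 mol → 4.68 L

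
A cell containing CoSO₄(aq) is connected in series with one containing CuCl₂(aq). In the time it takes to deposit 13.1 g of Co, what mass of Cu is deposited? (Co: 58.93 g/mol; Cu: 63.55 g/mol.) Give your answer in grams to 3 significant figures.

n(Co) = 13.1 / 58.93 = 0.2223 mol
Co²⁺ + 2e⁻ → Co, so n(e⁻) = 2 × 0.2223 = 0.4446 mol
Same current for the same time ⇒ same n(e⁻) = 0.4446 mol in both cells.
Cu²⁺ + 2e⁻ → Cu, so n(Cu) = 0.4446 / 2 = 0.2223 mol
m(Cu) = 0.2223 × 63.55 = 14.1 g

14.1 g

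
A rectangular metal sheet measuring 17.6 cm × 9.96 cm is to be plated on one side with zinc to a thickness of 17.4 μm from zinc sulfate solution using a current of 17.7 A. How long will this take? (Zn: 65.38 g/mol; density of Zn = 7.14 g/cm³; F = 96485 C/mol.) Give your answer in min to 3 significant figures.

6.05 min

Plated area = 17.6 × 9.96 = 175.3 cm²
Volume = 175.3 × 17.4×10⁻⁴ cm = 0.3050 cm³
m(Zn) = 0.3050 × 7.14 = 2.178 g
n(Zn) = 2.178 / 65.38 = 0.03331 mol; n(e⁻) = 2 × 0.03331 = 0.06662 mol
Q = 0.06662 × 96485 = 6428 C
t = 6428 / 17.7 = 363.2 s = 6.05 min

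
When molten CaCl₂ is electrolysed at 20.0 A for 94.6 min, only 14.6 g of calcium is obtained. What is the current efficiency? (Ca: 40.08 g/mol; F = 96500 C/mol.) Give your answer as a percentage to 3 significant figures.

61.9%

Q = 20.0 × 5676 = 1.135×10^5 C
n(e⁻) = 1.135×10^5 / 96500 = 1.176 mol
Ca²⁺ + 2e⁻ → Ca, so theoretical n(Ca) = 0.5880 mol → 23.57 g
Efficiency = 14.6 / 23.57 = 0.6194 = 61.9%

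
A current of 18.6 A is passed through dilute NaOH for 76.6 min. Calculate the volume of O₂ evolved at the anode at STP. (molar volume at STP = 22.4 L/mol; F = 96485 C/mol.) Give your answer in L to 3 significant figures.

Q = It = 18.6 × 4596 = 85490 C
n(e⁻) = Q/F = 85490/96485 = 0.8860 mol
2H₂O → O₂ + 4H⁺ + 4e⁻, so n(O₂) = 0.8860 / 4 = 0.2215 mol
V = 0.2215 × 22.4 = 4.962 L

4.96 L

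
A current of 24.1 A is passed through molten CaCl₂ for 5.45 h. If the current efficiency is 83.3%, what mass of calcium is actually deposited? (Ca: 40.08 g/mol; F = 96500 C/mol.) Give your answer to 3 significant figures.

Q = 24.1 × 19620 = 4.728×10^5 C
n(e⁻) = 4.728×10^5 / 96500 = 4.899 mol
Ca²⁺ + 2e⁻ → Ca, so theoretical m(Ca) = 2.450 × 40.08 = 98.20 g
Actual mass = 83.3% × 98.20 = 81.8 g

81.8 g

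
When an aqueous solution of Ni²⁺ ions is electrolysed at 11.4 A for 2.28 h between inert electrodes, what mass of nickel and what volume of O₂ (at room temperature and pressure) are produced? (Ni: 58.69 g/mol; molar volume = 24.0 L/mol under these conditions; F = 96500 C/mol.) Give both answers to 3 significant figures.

Q = 11.4 × 8208 = 93570 C; n(e⁻) = 93570 / 96500 = 0.9696 mol
Cathode: Ni²⁺ + 2e⁻ → Ni → n(Ni) = 0.9696/2 = 0.4848 mol → 28.5 g
Anode: 2H₂O → O₂ + 4H⁺ + 4e⁻ → n(O₂) = 0.9696/4 = 0.2424 mol → 5.82 L

28.5 g Ni; 5.82 L O₂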